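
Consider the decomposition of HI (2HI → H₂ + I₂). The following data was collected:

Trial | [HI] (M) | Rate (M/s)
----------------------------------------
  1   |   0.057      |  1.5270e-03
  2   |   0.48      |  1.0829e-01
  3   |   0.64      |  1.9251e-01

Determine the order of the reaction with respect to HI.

second order (2)

Step 1: Compare trials to find order n where rate₂/rate₁ = ([HI]₂/[HI]₁)^n
Step 2: rate₂/rate₁ = 1.0829e-01/1.5270e-03 = 70.91
Step 3: [HI]₂/[HI]₁ = 0.48/0.057 = 8.421
Step 4: n = ln(70.91)/ln(8.421) = 2.00 ≈ 2
Step 5: The reaction is second order in HI.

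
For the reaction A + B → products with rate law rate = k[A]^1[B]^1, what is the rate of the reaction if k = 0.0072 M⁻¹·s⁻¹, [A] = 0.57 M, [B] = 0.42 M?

0.001724 M/s

Step 1: The rate law is rate = k[A]^1[B]^1
Step 2: Substitute: rate = 0.0072 × (0.57)^1 × (0.42)^1
Step 3: rate = 0.0072 × 0.57 × 0.42 = 0.00172368 M/s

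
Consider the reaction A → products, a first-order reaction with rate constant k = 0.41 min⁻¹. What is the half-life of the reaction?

1.691 min

Step 1: For a first-order reaction, t₁/₂ = ln(2)/k
Step 2: t₁/₂ = ln(2)/0.41
Step 3: t₁/₂ = 0.6931/0.41 = 1.691 min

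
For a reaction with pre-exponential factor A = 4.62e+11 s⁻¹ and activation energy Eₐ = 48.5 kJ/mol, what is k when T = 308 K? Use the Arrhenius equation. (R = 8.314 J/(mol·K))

2.75e+03 s⁻¹

Step 1: Use the Arrhenius equation: k = A × exp(-Eₐ/RT)
Step 2: Convert Eₐ to J/mol: 48.5 kJ/mol = 48500 J/mol
Step 3: Calculate the exponent: -Eₐ/(RT) = -48500/(8.314 × 308) = -18.94004
Step 4: k = 4.62e+11 × exp(-18.94004)
Step 5: k = 4.62e+11 × 5.94902e-09 = 2.7484e+03 s⁻¹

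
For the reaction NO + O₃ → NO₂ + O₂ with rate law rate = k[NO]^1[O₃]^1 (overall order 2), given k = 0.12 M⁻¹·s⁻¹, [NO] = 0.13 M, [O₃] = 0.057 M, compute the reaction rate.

0.0008892 M/s

Step 1: The rate law is rate = k[NO]^1[O₃]^1, overall order = 1+1 = 2
Step 2: Substitute values: rate = 0.12 × (0.13)^1 × (0.057)^1
Step 3: rate = 0.12 × 0.13 × 0.057 = 0.0008892 M/s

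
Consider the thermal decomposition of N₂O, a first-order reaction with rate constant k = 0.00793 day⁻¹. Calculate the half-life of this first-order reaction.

87.41 day

Step 1: For a first-order reaction, t₁/₂ = ln(2)/k
Step 2: t₁/₂ = ln(2)/0.00793
Step 3: t₁/₂ = 0.6931/0.00793 = 87.41 day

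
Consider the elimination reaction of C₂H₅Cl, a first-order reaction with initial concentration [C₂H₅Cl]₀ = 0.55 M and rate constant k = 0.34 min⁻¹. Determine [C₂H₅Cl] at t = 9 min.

0.02579 M

Step 1: For a first-order reaction: [C₂H₅Cl] = [C₂H₅Cl]₀ × e^(-kt)
Step 2: [C₂H₅Cl] = 0.55 × e^(-0.34 × 9)
Step 3: [C₂H₅Cl] = 0.55 × e^(-3.06)
Step 4: [C₂H₅Cl] = 0.55 × 0.0468877 = 0.02579 M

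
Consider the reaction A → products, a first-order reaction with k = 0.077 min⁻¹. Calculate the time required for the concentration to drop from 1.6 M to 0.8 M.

9.002 min

Step 1: For first-order: t = ln([A]₀/[A])/k
Step 2: t = ln(1.6/0.8)/0.077
Step 3: t = ln(2)/0.077
Step 4: t = 0.6931/0.077 = 9.002 min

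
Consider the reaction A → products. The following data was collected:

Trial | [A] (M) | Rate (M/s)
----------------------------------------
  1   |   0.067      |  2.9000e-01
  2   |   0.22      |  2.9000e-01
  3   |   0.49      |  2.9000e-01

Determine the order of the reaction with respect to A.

zeroth order (0)

Step 1: Compare trials - when concentration changes, rate stays constant.
Step 2: rate₂/rate₁ = 2.9000e-01/2.9000e-01 = 1
Step 3: [A]₂/[A]₁ = 0.22/0.067 = 3.284
Step 4: Since rate ratio ≈ (conc ratio)^0, the reaction is zeroth order.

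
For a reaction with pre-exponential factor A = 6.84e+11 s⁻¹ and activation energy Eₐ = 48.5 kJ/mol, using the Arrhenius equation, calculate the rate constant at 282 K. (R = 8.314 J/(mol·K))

7.10e+02 s⁻¹

Step 1: Use the Arrhenius equation: k = A × exp(-Eₐ/RT)
Step 2: Convert Eₐ to J/mol: 48.5 kJ/mol = 48500 J/mol
Step 3: Calculate the exponent: -Eₐ/(RT) = -48500/(8.314 × 282) = -20.68629
Step 4: k = 6.84e+11 × exp(-20.68629)
Step 5: k = 6.84e+11 × 1.03767e-09 = 7.0977e+02 s⁻¹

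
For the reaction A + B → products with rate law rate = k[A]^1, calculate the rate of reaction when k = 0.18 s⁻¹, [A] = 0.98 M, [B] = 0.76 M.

0.1764 M/s

Step 1: The rate law is rate = k[A]^1
Step 2: Note that the rate does not depend on [B] (zero order in B).
Step 3: rate = 0.18 × (0.98)^1 = 0.1764 M/s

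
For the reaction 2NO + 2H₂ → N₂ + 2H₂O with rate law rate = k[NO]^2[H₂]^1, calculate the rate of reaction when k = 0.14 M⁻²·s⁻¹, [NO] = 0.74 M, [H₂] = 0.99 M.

0.0759 M/s

Step 1: The rate law is rate = k[NO]^2[H₂]^1
Step 2: Substitute: rate = 0.14 × (0.74)^2 × (0.99)^1
Step 3: rate = 0.14 × 0.5476 × 0.99 = 0.0758974 M/s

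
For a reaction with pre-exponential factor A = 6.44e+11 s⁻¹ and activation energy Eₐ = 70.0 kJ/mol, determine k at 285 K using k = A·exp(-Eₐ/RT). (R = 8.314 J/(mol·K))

9.52e-02 s⁻¹

Step 1: Use the Arrhenius equation: k = A × exp(-Eₐ/RT)
Step 2: Convert Eₐ to J/mol: 70.0 kJ/mol = 70000 J/mol
Step 3: Calculate the exponent: -Eₐ/(RT) = -70000/(8.314 × 285) = -29.54222
Step 4: k = 6.44e+11 × exp(-29.54222)
Step 5: k = 6.44e+11 × 1.47903e-13 = 9.5250e-02 s⁻¹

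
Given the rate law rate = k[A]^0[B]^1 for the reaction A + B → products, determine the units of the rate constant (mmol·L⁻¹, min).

min⁻¹

Step 1: Overall order = 0 + 1 = 1.
Step 2: rate has units mmol·L⁻¹·min⁻¹; [A]^0[B]^1 has units (mmol·L⁻¹)^1.
Step 3: k = rate/([A]^0[B]^1), so units of k = (mmol·L⁻¹)^(1-1)·min⁻¹ = min⁻¹.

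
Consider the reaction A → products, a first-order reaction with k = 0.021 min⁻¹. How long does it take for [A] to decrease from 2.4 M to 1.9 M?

11.12 min

Step 1: For first-order: t = ln([A]₀/[A])/k
Step 2: t = ln(2.4/1.9)/0.021
Step 3: t = ln(1.263)/0.021
Step 4: t = 0.2336/0.021 = 11.12 min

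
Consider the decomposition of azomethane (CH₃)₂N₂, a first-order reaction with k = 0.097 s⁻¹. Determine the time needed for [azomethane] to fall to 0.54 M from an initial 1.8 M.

12.41 s

Step 1: For first-order: t = ln([azomethane]₀/[azomethane])/k
Step 2: t = ln(1.8/0.54)/0.097
Step 3: t = ln(3.333)/0.097
Step 4: t = 1.204/0.097 = 12.41 s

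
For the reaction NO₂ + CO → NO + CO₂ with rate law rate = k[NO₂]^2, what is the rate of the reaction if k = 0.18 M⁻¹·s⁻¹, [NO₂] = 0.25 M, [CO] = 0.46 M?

0.01125 M/s

Step 1: The rate law is rate = k[NO₂]^2
Step 2: Note that the rate does not depend on [CO] (zero order in CO).
Step 3: rate = 0.18 × (0.25)^2 = 0.01125 M/s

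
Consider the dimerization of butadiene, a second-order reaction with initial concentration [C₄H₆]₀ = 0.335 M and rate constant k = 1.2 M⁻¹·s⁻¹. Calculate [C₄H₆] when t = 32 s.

0.02416 M

Step 1: For a second-order reaction: 1/[C₄H₆] = 1/[C₄H₆]₀ + kt
Step 2: 1/[C₄H₆] = 1/0.335 + 1.2 × 32
Step 3: 1/[C₄H₆] = 2.985 + 38.4 = 41.39
Step 4: [C₄H₆] = 1/41.39 = 0.02416 M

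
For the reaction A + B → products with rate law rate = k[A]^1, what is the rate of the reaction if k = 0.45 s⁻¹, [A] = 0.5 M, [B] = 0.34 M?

0.225 M/s

Step 1: The rate law is rate = k[A]^1
Step 2: Note that the rate does not depend on [B] (zero order in B).
Step 3: rate = 0.45 × (0.5)^1 = 0.225 M/s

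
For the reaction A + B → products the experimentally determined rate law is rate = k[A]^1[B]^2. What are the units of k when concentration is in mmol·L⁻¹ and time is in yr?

(mmol·L⁻¹)⁻²·yr⁻¹

Step 1: Overall order = 1 + 2 = 3.
Step 2: rate has units mmol·L⁻¹·yr⁻¹; [A]^1[B]^2 has units (mmol·L⁻¹)^3.
Step 3: k = rate/([A]^1[B]^2), so units of k = (mmol·L⁻¹)^(1-3)·yr⁻¹ = (mmol·L⁻¹)⁻²·yr⁻¹.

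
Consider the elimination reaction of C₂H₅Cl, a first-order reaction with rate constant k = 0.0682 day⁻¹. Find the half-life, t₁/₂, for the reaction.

10.16 day

Step 1: For a first-order reaction, t₁/₂ = ln(2)/k
Step 2: t₁/₂ = ln(2)/0.0682
Step 3: t₁/₂ = 0.6931/0.0682 = 10.16 day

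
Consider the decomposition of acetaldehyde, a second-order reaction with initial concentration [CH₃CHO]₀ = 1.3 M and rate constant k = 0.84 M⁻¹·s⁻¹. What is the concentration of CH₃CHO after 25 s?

0.04594 M

Step 1: For a second-order reaction: 1/[CH₃CHO] = 1/[CH₃CHO]₀ + kt
Step 2: 1/[CH₃CHO] = 1/1.3 + 0.84 × 25
Step 3: 1/[CH₃CHO] = 0.7692 + 21 = 21.77
Step 4: [CH₃CHO] = 1/21.77 = 0.04594 M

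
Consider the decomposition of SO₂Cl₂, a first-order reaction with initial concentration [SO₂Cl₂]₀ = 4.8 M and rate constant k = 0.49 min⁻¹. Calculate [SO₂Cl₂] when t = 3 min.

1.104 M

Step 1: For a first-order reaction: [SO₂Cl₂] = [SO₂Cl₂]₀ × e^(-kt)
Step 2: [SO₂Cl₂] = 4.8 × e^(-0.49 × 3)
Step 3: [SO₂Cl₂] = 4.8 × e^(-1.47)
Step 4: [SO₂Cl₂] = 4.8 × 0.229925 = 1.104 M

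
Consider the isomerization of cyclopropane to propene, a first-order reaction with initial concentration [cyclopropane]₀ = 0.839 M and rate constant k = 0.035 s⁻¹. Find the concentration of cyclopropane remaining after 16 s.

0.4792 M

Step 1: For a first-order reaction: [cyclopropane] = [cyclopropane]₀ × e^(-kt)
Step 2: [cyclopropane] = 0.839 × e^(-0.035 × 16)
Step 3: [cyclopropane] = 0.839 × e^(-0.56)
Step 4: [cyclopropane] = 0.839 × 0.571209 = 0.4792 M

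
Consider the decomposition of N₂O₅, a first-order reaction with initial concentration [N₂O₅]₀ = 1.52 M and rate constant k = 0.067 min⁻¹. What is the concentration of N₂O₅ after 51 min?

0.04987 M

Step 1: For a first-order reaction: [N₂O₅] = [N₂O₅]₀ × e^(-kt)
Step 2: [N₂O₅] = 1.52 × e^(-0.067 × 51)
Step 3: [N₂O₅] = 1.52 × e^(-3.417)
Step 4: [N₂O₅] = 1.52 × 0.0328107 = 0.04987 M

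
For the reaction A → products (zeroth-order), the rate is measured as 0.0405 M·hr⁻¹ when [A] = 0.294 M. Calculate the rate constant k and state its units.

0.0405 M·hr⁻¹

Step 1: For a zeroth-order reaction, rate = k (independent of concentration).
Step 2: k = rate = 0.0405 M·hr⁻¹.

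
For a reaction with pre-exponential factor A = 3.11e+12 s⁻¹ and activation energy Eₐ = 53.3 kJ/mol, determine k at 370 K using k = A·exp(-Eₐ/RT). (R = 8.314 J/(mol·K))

9.29e+04 s⁻¹

Step 1: Use the Arrhenius equation: k = A × exp(-Eₐ/RT)
Step 2: Convert Eₐ to J/mol: 53.3 kJ/mol = 53300 J/mol
Step 3: Calculate the exponent: -Eₐ/(RT) = -53300/(8.314 × 370) = -17.32668
Step 4: k = 3.11e+12 × exp(-17.32668)
Step 5: k = 3.11e+12 × 2.98620e-08 = 9.2871e+04 s⁻¹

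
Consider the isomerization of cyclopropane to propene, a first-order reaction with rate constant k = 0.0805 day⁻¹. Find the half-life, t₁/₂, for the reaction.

8.611 day

Step 1: For a first-order reaction, t₁/₂ = ln(2)/k
Step 2: t₁/₂ = ln(2)/0.0805
Step 3: t₁/₂ = 0.6931/0.0805 = 8.611 day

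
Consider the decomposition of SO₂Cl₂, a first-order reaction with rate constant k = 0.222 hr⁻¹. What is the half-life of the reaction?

3.122 hr

Step 1: For a first-order reaction, t₁/₂ = ln(2)/k
Step 2: t₁/₂ = ln(2)/0.222
Step 3: t₁/₂ = 0.6931/0.222 = 3.122 hr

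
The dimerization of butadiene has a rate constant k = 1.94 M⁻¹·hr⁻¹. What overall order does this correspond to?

second order (2)

Step 1: The units of k for an nth-order reaction are (concentration)^(1-n)·(time)⁻¹.
Step 2: Here k has units M⁻¹·hr⁻¹, so the concentration exponent is -1.
Step 3: 1 - n = -1 ⇒ n = 2. The reaction is second order.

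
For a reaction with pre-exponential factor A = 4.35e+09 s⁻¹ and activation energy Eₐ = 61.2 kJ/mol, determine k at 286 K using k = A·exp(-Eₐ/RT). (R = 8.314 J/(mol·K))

2.89e-02 s⁻¹

Step 1: Use the Arrhenius equation: k = A × exp(-Eₐ/RT)
Step 2: Convert Eₐ to J/mol: 61.2 kJ/mol = 61200 J/mol
Step 3: Calculate the exponent: -Eₐ/(RT) = -61200/(8.314 × 286) = -25.73803
Step 4: k = 4.35e+09 × exp(-25.73803)
Step 5: k = 4.35e+09 × 6.63920e-12 = 2.8881e-02 s⁻¹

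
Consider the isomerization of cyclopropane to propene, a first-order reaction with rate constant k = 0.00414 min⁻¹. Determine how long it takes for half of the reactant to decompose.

167.4 min

Step 1: For a first-order reaction, t₁/₂ = ln(2)/k
Step 2: t₁/₂ = ln(2)/0.00414
Step 3: t₁/₂ = 0.6931/0.00414 = 167.4 min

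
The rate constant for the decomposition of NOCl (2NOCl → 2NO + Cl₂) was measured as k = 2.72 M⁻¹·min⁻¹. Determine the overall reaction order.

second order (2)

Step 1: The units of k for an nth-order reaction are (concentration)^(1-n)·(time)⁻¹.
Step 2: Here k has units M⁻¹·min⁻¹, so the concentration exponent is -1.
Step 3: 1 - n = -1 ⇒ n = 2. The reaction is second order.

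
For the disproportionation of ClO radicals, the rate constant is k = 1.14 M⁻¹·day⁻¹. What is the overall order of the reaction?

second order (2)

Step 1: The units of k for an nth-order reaction are (concentration)^(1-n)·(time)⁻¹.
Step 2: Here k has units M⁻¹·day⁻¹, so the concentration exponent is -1.
Step 3: 1 - n = -1 ⇒ n = 2. The reaction is second order.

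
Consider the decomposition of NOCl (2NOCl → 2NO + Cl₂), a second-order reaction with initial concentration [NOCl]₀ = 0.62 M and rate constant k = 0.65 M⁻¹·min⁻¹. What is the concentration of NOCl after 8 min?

0.1468 M

Step 1: For a second-order reaction: 1/[NOCl] = 1/[NOCl]₀ + kt
Step 2: 1/[NOCl] = 1/0.62 + 0.65 × 8
Step 3: 1/[NOCl] = 1.613 + 5.2 = 6.813
Step 4: [NOCl] = 1/6.813 = 0.1468 M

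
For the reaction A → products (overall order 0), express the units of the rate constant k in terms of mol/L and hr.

mol/L·hr⁻¹

Step 1: For overall order n, rate = k × (concentration)^n.
Step 2: Rate has units mol/L·hr⁻¹; concentration term has units (mol/L)^0.
Step 3: k = rate / (concentration)^n, so units of k = (mol/L)^(1-0)·hr⁻¹ = mol/L·hr⁻¹.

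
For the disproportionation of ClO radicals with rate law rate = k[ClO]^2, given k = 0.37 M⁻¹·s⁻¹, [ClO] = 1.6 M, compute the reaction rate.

0.9472 M/s

Step 1: Identify the rate law: rate = k[ClO]^2
Step 2: Substitute values: rate = 0.37 × (1.6)^2
Step 3: Calculate: rate = 0.37 × 2.56 = 0.9472 M/s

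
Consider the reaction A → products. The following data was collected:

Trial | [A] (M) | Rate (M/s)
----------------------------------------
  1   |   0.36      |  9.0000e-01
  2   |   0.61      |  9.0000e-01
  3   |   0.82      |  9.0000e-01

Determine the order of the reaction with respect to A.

zeroth order (0)

Step 1: Compare trials - when concentration changes, rate stays constant.
Step 2: rate₂/rate₁ = 9.0000e-01/9.0000e-01 = 1
Step 3: [A]₂/[A]₁ = 0.61/0.36 = 1.694
Step 4: Since rate ratio ≈ (conc ratio)^0, the reaction is zeroth order.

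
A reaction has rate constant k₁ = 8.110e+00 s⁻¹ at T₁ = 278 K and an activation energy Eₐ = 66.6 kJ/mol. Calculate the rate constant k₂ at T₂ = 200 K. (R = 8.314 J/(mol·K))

1.068e-04 s⁻¹

Step 1: Use the two-temperature Arrhenius form: ln(k₂/k₁) = -Eₐ/R × (1/T₂ - 1/T₁)
Step 2: Convert Eₐ to J/mol: 66.6 kJ/mol = 66600 J/mol
Step 3: 1/T₂ - 1/T₁ = 1/200 - 1/278 = 1.402878e-03 K⁻¹
Step 4: ln(k₂/k₁) = -66600/8.314 × 1.402878e-03 = -11.23787
Step 5: k₂ = k₁ × exp(-11.23787) = 8.110e+00 × 1.31660e-05 = 1.068e-04 s⁻¹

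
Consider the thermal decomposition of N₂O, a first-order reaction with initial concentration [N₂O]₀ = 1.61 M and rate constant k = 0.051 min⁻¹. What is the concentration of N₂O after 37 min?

0.244 M

Step 1: For a first-order reaction: [N₂O] = [N₂O]₀ × e^(-kt)
Step 2: [N₂O] = 1.61 × e^(-0.051 × 37)
Step 3: [N₂O] = 1.61 × e^(-1.887)
Step 4: [N₂O] = 1.61 × 0.151526 = 0.244 M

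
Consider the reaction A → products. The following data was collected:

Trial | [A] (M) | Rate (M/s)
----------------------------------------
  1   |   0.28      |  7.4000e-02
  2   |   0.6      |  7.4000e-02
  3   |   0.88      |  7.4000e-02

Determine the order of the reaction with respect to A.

zeroth order (0)

Step 1: Compare trials - when concentration changes, rate stays constant.
Step 2: rate₂/rate₁ = 7.4000e-02/7.4000e-02 = 1
Step 3: [A]₂/[A]₁ = 0.6/0.28 = 2.143
Step 4: Since rate ratio ≈ (conc ratio)^0, the reaction is zeroth order.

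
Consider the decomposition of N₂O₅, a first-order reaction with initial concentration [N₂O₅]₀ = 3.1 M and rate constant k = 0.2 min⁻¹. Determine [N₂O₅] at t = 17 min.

0.1035 M

Step 1: For a first-order reaction: [N₂O₅] = [N₂O₅]₀ × e^(-kt)
Step 2: [N₂O₅] = 3.1 × e^(-0.2 × 17)
Step 3: [N₂O₅] = 3.1 × e^(-3.4)
Step 4: [N₂O₅] = 3.1 × 0.0333733 = 0.1035 M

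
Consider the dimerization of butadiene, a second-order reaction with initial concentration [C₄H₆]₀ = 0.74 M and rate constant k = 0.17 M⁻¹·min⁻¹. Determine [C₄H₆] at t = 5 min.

0.4543 M

Step 1: For a second-order reaction: 1/[C₄H₆] = 1/[C₄H₆]₀ + kt
Step 2: 1/[C₄H₆] = 1/0.74 + 0.17 × 5
Step 3: 1/[C₄H₆] = 1.351 + 0.85 = 2.201
Step 4: [C₄H₆] = 1/2.201 = 0.4543 M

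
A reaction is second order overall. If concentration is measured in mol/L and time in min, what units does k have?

(mol/L)⁻¹·min⁻¹

Step 1: For overall order n, rate = k × (concentration)^n.
Step 2: Rate has units mol/L·min⁻¹; concentration term has units (mol/L)^2.
Step 3: k = rate / (concentration)^n, so units of k = (mol/L)^(1-2)·min⁻¹ = (mol/L)⁻¹·min⁻¹.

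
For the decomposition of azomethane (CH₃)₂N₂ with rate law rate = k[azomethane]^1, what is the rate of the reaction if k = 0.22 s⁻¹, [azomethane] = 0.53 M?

0.1166 M/s

Step 1: Identify the rate law: rate = k[azomethane]^1
Step 2: Substitute values: rate = 0.22 × (0.53)^1
Step 3: Calculate: rate = 0.22 × 0.53 = 0.1166 M/s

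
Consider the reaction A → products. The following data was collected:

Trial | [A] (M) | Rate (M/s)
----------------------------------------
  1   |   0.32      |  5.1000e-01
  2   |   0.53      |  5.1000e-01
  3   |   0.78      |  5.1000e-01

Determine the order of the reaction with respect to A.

zeroth order (0)

Step 1: Compare trials - when concentration changes, rate stays constant.
Step 2: rate₂/rate₁ = 5.1000e-01/5.1000e-01 = 1
Step 3: [A]₂/[A]₁ = 0.53/0.32 = 1.656
Step 4: Since rate ratio ≈ (conc ratio)^0, the reaction is zeroth order.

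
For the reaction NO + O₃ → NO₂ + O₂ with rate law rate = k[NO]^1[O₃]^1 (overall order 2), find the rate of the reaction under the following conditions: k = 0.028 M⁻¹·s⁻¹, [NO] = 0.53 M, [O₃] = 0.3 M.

0.004452 M/s

Step 1: The rate law is rate = k[NO]^1[O₃]^1, overall order = 1+1 = 2
Step 2: Substitute values: rate = 0.028 × (0.53)^1 × (0.3)^1
Step 3: rate = 0.028 × 0.53 × 0.3 = 0.004452 M/s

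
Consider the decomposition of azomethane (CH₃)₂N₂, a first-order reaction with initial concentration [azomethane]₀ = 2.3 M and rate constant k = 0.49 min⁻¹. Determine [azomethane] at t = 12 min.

0.006428 M

Step 1: For a first-order reaction: [azomethane] = [azomethane]₀ × e^(-kt)
Step 2: [azomethane] = 2.3 × e^(-0.49 × 12)
Step 3: [azomethane] = 2.3 × e^(-5.88)
Step 4: [azomethane] = 2.3 × 0.00279479 = 0.006428 M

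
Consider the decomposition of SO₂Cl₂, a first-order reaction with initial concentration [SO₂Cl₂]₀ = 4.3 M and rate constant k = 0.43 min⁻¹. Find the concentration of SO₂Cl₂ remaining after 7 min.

0.212 M

Step 1: For a first-order reaction: [SO₂Cl₂] = [SO₂Cl₂]₀ × e^(-kt)
Step 2: [SO₂Cl₂] = 4.3 × e^(-0.43 × 7)
Step 3: [SO₂Cl₂] = 4.3 × e^(-3.01)
Step 4: [SO₂Cl₂] = 4.3 × 0.0492917 = 0.212 M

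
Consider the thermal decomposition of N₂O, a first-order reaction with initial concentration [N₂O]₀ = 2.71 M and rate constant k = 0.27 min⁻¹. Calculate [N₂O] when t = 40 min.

5.528e-05 M

Step 1: For a first-order reaction: [N₂O] = [N₂O]₀ × e^(-kt)
Step 2: [N₂O] = 2.71 × e^(-0.27 × 40)
Step 3: [N₂O] = 2.71 × e^(-10.8)
Step 4: [N₂O] = 2.71 × 2.03995e-05 = 5.528e-05 M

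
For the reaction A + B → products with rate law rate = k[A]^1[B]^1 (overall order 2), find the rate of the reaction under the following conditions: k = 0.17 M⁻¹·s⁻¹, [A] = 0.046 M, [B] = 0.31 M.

0.002424 M/s

Step 1: The rate law is rate = k[A]^1[B]^1, overall order = 1+1 = 2
Step 2: Substitute values: rate = 0.17 × (0.046)^1 × (0.31)^1
Step 3: rate = 0.17 × 0.046 × 0.31 = 0.0024242 M/s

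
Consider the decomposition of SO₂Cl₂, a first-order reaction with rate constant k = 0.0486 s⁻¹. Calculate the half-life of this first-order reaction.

14.26 s

Step 1: For a first-order reaction, t₁/₂ = ln(2)/k
Step 2: t₁/₂ = ln(2)/0.0486
Step 3: t₁/₂ = 0.6931/0.0486 = 14.26 s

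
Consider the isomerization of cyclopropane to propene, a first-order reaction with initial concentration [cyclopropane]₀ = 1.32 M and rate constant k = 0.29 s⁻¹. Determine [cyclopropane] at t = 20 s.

0.003996 M

Step 1: For a first-order reaction: [cyclopropane] = [cyclopropane]₀ × e^(-kt)
Step 2: [cyclopropane] = 1.32 × e^(-0.29 × 20)
Step 3: [cyclopropane] = 1.32 × e^(-5.8)
Step 4: [cyclopropane] = 1.32 × 0.00302755 = 0.003996 M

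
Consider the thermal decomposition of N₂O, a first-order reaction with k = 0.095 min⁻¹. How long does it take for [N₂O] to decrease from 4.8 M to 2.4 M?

7.296 min

Step 1: For first-order: t = ln([N₂O]₀/[N₂O])/k
Step 2: t = ln(4.8/2.4)/0.095
Step 3: t = ln(2)/0.095
Step 4: t = 0.6931/0.095 = 7.296 min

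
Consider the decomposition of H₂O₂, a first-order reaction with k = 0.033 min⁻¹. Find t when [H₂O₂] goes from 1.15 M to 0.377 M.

33.8 min

Step 1: For first-order: t = ln([H₂O₂]₀/[H₂O₂])/k
Step 2: t = ln(1.15/0.377)/0.033
Step 3: t = ln(3.05)/0.033
Step 4: t = 1.115/0.033 = 33.8 min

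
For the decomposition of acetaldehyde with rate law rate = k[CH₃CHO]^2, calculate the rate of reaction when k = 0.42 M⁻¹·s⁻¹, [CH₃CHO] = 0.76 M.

0.2426 M/s

Step 1: Identify the rate law: rate = k[CH₃CHO]^2
Step 2: Substitute values: rate = 0.42 × (0.76)^2
Step 3: Calculate: rate = 0.42 × 0.5776 = 0.242592 M/s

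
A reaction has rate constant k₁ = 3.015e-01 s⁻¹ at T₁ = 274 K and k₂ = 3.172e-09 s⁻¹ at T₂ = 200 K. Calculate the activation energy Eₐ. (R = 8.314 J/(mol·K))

113.1 kJ/mol

Step 1: Use the two-temperature Arrhenius form: ln(k₂/k₁) = -Eₐ/R × (1/T₂ - 1/T₁)
Step 2: ln(k₂/k₁) = ln(3.172e-09/3.015e-01) = ln(1.05207e-08) = -18.3699
Step 3: 1/T₂ - 1/T₁ = 1/200 - 1/274 = 1.350365e-03 K⁻¹
Step 4: Eₐ = -R × ln(k₂/k₁) / (1/T₂ - 1/T₁) = -8.314 × -18.3699 / 1.350365e-03
Step 5: Eₐ = 1.1310e+05 J/mol = 113.1 kJ/mol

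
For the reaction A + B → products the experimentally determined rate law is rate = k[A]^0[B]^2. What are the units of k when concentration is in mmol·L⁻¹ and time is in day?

(mmol·L⁻¹)⁻¹·day⁻¹

Step 1: Overall order = 0 + 2 = 2.
Step 2: rate has units mmol·L⁻¹·day⁻¹; [A]^0[B]^2 has units (mmol·L⁻¹)^2.
Step 3: k = rate/([A]^0[B]^2), so units of k = (mmol·L⁻¹)^(1-2)·day⁻¹ = (mmol·L⁻¹)⁻¹·day⁻¹.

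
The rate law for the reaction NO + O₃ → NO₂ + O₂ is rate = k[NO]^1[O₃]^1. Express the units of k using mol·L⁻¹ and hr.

(mol·L⁻¹)⁻¹·hr⁻¹

Step 1: Overall order = 1 + 1 = 2.
Step 2: rate has units mol·L⁻¹·hr⁻¹; [NO]^1[O₃]^1 has units (mol·L⁻¹)^2.
Step 3: k = rate/([NO]^1[O₃]^1), so units of k = (mol·L⁻¹)^(1-2)·hr⁻¹ = (mol·L⁻¹)⁻¹·hr⁻¹.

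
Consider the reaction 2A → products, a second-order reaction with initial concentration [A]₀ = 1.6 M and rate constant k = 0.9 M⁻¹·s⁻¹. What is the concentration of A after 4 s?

0.2367 M

Step 1: For a second-order reaction: 1/[A] = 1/[A]₀ + kt
Step 2: 1/[A] = 1/1.6 + 0.9 × 4
Step 3: 1/[A] = 0.625 + 3.6 = 4.225
Step 4: [A] = 1/4.225 = 0.2367 M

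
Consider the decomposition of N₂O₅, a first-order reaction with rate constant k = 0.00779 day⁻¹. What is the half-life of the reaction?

88.98 day

Step 1: For a first-order reaction, t₁/₂ = ln(2)/k
Step 2: t₁/₂ = ln(2)/0.00779
Step 3: t₁/₂ = 0.6931/0.00779 = 88.98 day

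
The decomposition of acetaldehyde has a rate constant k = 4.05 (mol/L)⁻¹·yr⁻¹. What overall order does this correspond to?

second order (2)

Step 1: The units of k for an nth-order reaction are (concentration)^(1-n)·(time)⁻¹.
Step 2: Here k has units (mol/L)⁻¹·yr⁻¹, so the concentration exponent is -1.
Step 3: 1 - n = -1 ⇒ n = 2. The reaction is second order.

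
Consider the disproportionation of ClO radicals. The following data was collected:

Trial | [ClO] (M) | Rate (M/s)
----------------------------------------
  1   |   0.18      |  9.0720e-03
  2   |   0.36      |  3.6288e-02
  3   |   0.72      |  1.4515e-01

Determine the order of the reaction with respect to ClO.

second order (2)

Step 1: Compare trials to find order n where rate₂/rate₁ = ([ClO]₂/[ClO]₁)^n
Step 2: rate₂/rate₁ = 3.6288e-02/9.0720e-03 = 4
Step 3: [ClO]₂/[ClO]₁ = 0.36/0.18 = 2
Step 4: n = ln(4)/ln(2) = 2.00 ≈ 2
Step 5: The reaction is second order in ClO.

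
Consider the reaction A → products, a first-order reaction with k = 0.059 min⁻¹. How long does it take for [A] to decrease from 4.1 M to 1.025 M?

23.5 min

Step 1: For first-order: t = ln([A]₀/[A])/k
Step 2: t = ln(4.1/1.025)/0.059
Step 3: t = ln(4)/0.059
Step 4: t = 1.386/0.059 = 23.5 min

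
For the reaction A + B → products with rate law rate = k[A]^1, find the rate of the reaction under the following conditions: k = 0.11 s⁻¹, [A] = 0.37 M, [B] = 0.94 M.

0.0407 M/s

Step 1: The rate law is rate = k[A]^1
Step 2: Note that the rate does not depend on [B] (zero order in B).
Step 3: rate = 0.11 × (0.37)^1 = 0.0407 M/s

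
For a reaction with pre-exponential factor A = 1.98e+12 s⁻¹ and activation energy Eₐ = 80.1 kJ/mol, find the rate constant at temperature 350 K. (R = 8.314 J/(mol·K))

2.20e+00 s⁻¹

Step 1: Use the Arrhenius equation: k = A × exp(-Eₐ/RT)
Step 2: Convert Eₐ to J/mol: 80.1 kJ/mol = 80100 J/mol
Step 3: Calculate the exponent: -Eₐ/(RT) = -80100/(8.314 × 350) = -27.52672
Step 4: k = 1.98e+12 × exp(-27.52672)
Step 5: k = 1.98e+12 × 1.10993e-12 = 2.1977e+00 s⁻¹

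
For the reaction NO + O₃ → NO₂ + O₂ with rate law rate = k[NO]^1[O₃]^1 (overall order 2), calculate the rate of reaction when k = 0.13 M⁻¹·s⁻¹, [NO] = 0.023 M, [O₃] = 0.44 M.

0.001316 M/s

Step 1: The rate law is rate = k[NO]^1[O₃]^1, overall order = 1+1 = 2
Step 2: Substitute values: rate = 0.13 × (0.023)^1 × (0.44)^1
Step 3: rate = 0.13 × 0.023 × 0.44 = 0.0013156 M/s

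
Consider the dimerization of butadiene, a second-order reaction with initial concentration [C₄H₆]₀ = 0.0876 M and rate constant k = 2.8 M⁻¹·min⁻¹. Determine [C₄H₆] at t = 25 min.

0.01228 M

Step 1: For a second-order reaction: 1/[C₄H₆] = 1/[C₄H₆]₀ + kt
Step 2: 1/[C₄H₆] = 1/0.0876 + 2.8 × 25
Step 3: 1/[C₄H₆] = 11.42 + 70 = 81.42
Step 4: [C₄H₆] = 1/81.42 = 0.01228 M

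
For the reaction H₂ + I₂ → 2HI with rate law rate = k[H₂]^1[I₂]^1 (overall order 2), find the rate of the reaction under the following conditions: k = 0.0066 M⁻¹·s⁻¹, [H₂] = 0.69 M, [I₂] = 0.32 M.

0.001457 M/s

Step 1: The rate law is rate = k[H₂]^1[I₂]^1, overall order = 1+1 = 2
Step 2: Substitute values: rate = 0.0066 × (0.69)^1 × (0.32)^1
Step 3: rate = 0.0066 × 0.69 × 0.32 = 0.00145728 M/s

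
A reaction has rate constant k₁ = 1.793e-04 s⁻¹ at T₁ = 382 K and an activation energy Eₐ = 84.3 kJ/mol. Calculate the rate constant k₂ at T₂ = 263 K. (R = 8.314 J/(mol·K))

1.091e-09 s⁻¹

Step 1: Use the two-temperature Arrhenius form: ln(k₂/k₁) = -Eₐ/R × (1/T₂ - 1/T₁)
Step 2: Convert Eₐ to J/mol: 84.3 kJ/mol = 84300 J/mol
Step 3: 1/T₂ - 1/T₁ = 1/263 - 1/382 = 1.184480e-03 K⁻¹
Step 4: ln(k₂/k₁) = -84300/8.314 × 1.184480e-03 = -12.01006
Step 5: k₂ = k₁ × exp(-12.01006) = 1.793e-04 × 6.08271e-06 = 1.091e-09 s⁻¹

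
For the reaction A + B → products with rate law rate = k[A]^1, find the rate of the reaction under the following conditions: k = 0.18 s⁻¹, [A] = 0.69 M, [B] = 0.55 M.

0.1242 M/s

Step 1: The rate law is rate = k[A]^1
Step 2: Note that the rate does not depend on [B] (zero order in B).
Step 3: rate = 0.18 × (0.69)^1 = 0.1242 M/s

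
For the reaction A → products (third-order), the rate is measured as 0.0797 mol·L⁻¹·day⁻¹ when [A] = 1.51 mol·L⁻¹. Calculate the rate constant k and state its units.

0.02315 (mol·L⁻¹)⁻²·day⁻¹

Step 1: rate = k[A]^3, so k = rate / [A]^3.
Step 2: k = 0.0797 / (1.51)^3 = 0.0797 / 3.443.
Step 3: k = 0.02315 (mol·L⁻¹)⁻²·day⁻¹.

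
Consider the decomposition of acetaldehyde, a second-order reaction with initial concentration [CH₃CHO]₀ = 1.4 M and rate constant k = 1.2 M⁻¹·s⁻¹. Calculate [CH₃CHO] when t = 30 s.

0.02724 M

Step 1: For a second-order reaction: 1/[CH₃CHO] = 1/[CH₃CHO]₀ + kt
Step 2: 1/[CH₃CHO] = 1/1.4 + 1.2 × 30
Step 3: 1/[CH₃CHO] = 0.7143 + 36 = 36.71
Step 4: [CH₃CHO] = 1/36.71 = 0.02724 M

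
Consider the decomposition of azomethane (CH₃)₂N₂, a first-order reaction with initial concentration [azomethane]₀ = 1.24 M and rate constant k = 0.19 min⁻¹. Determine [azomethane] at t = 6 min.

0.3966 M

Step 1: For a first-order reaction: [azomethane] = [azomethane]₀ × e^(-kt)
Step 2: [azomethane] = 1.24 × e^(-0.19 × 6)
Step 3: [azomethane] = 1.24 × e^(-1.14)
Step 4: [azomethane] = 1.24 × 0.319819 = 0.3966 M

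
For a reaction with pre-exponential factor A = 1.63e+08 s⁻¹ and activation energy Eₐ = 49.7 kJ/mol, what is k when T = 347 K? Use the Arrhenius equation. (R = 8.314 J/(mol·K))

5.38e+00 s⁻¹

Step 1: Use the Arrhenius equation: k = A × exp(-Eₐ/RT)
Step 2: Convert Eₐ to J/mol: 49.7 kJ/mol = 49700 J/mol
Step 3: Calculate the exponent: -Eₐ/(RT) = -49700/(8.314 × 347) = -17.22729
Step 4: k = 1.63e+08 × exp(-17.22729)
Step 5: k = 1.63e+08 × 3.29825e-08 = 5.3761e+00 s⁻¹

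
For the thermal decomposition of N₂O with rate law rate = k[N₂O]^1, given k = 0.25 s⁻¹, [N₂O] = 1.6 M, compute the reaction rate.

0.4 M/s

Step 1: Identify the rate law: rate = k[N₂O]^1
Step 2: Substitute values: rate = 0.25 × (1.6)^1
Step 3: Calculate: rate = 0.25 × 1.6 = 0.4 M/s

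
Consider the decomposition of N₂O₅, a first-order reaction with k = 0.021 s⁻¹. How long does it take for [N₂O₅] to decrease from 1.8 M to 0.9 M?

33.01 s

Step 1: For first-order: t = ln([N₂O₅]₀/[N₂O₅])/k
Step 2: t = ln(1.8/0.9)/0.021
Step 3: t = ln(2)/0.021
Step 4: t = 0.6931/0.021 = 33.01 s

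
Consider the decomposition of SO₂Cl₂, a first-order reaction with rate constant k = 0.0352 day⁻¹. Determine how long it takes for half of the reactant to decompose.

19.69 day

Step 1: For a first-order reaction, t₁/₂ = ln(2)/k
Step 2: t₁/₂ = ln(2)/0.0352
Step 3: t₁/₂ = 0.6931/0.0352 = 19.69 day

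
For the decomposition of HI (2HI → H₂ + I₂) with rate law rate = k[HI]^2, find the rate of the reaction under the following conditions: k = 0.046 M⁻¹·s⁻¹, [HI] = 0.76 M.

0.02657 M/s

Step 1: Identify the rate law: rate = k[HI]^2
Step 2: Substitute values: rate = 0.046 × (0.76)^2
Step 3: Calculate: rate = 0.046 × 0.5776 = 0.0265696 M/s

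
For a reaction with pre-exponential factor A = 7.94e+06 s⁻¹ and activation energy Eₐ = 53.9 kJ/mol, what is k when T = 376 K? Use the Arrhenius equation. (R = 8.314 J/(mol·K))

2.58e-01 s⁻¹

Step 1: Use the Arrhenius equation: k = A × exp(-Eₐ/RT)
Step 2: Convert Eₐ to J/mol: 53.9 kJ/mol = 53900 J/mol
Step 3: Calculate the exponent: -Eₐ/(RT) = -53900/(8.314 × 376) = -17.24213
Step 4: k = 7.94e+06 × exp(-17.24213)
Step 5: k = 7.94e+06 × 3.24966e-08 = 2.5802e-01 s⁻¹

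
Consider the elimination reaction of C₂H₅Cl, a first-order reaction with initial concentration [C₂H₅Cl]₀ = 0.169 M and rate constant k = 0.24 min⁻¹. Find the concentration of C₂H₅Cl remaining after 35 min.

3.8e-05 M

Step 1: For a first-order reaction: [C₂H₅Cl] = [C₂H₅Cl]₀ × e^(-kt)
Step 2: [C₂H₅Cl] = 0.169 × e^(-0.24 × 35)
Step 3: [C₂H₅Cl] = 0.169 × e^(-8.4)
Step 4: [C₂H₅Cl] = 0.169 × 0.000224867 = 3.8e-05 M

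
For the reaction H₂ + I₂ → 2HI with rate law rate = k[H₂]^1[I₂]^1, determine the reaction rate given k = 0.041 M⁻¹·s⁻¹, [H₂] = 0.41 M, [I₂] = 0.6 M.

0.01009 M/s

Step 1: The rate law is rate = k[H₂]^1[I₂]^1
Step 2: Substitute: rate = 0.041 × (0.41)^1 × (0.6)^1
Step 3: rate = 0.041 × 0.41 × 0.6 = 0.010086 M/s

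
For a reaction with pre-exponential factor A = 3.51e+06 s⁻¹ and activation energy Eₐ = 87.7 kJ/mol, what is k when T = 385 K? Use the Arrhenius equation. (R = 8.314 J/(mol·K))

4.43e-06 s⁻¹

Step 1: Use the Arrhenius equation: k = A × exp(-Eₐ/RT)
Step 2: Convert Eₐ to J/mol: 87.7 kJ/mol = 87700 J/mol
Step 3: Calculate the exponent: -Eₐ/(RT) = -87700/(8.314 × 385) = -27.39863
Step 4: k = 3.51e+06 × exp(-27.39863)
Step 5: k = 3.51e+06 × 1.26161e-12 = 4.4283e-06 s⁻¹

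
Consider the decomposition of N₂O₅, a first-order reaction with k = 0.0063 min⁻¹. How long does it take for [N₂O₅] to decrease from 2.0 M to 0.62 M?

185.9 min

Step 1: For first-order: t = ln([N₂O₅]₀/[N₂O₅])/k
Step 2: t = ln(2.0/0.62)/0.0063
Step 3: t = ln(3.226)/0.0063
Step 4: t = 1.171/0.0063 = 185.9 min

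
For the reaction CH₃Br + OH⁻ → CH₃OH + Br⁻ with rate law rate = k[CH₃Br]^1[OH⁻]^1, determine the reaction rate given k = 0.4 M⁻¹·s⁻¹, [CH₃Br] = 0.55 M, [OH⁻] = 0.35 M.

0.077 M/s

Step 1: The rate law is rate = k[CH₃Br]^1[OH⁻]^1
Step 2: Substitute: rate = 0.4 × (0.55)^1 × (0.35)^1
Step 3: rate = 0.4 × 0.55 × 0.35 = 0.077 M/s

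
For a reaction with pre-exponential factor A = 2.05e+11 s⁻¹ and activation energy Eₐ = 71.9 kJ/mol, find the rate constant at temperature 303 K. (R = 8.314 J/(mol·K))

8.25e-02 s⁻¹

Step 1: Use the Arrhenius equation: k = A × exp(-Eₐ/RT)
Step 2: Convert Eₐ to J/mol: 71.9 kJ/mol = 71900 J/mol
Step 3: Calculate the exponent: -Eₐ/(RT) = -71900/(8.314 × 303) = -28.54146
Step 4: k = 2.05e+11 × exp(-28.54146)
Step 5: k = 2.05e+11 × 4.02348e-13 = 8.2481e-02 s⁻¹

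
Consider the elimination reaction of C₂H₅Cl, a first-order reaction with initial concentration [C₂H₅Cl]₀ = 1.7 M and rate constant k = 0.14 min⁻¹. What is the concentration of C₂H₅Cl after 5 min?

0.8442 M

Step 1: For a first-order reaction: [C₂H₅Cl] = [C₂H₅Cl]₀ × e^(-kt)
Step 2: [C₂H₅Cl] = 1.7 × e^(-0.14 × 5)
Step 3: [C₂H₅Cl] = 1.7 × e^(-0.7)
Step 4: [C₂H₅Cl] = 1.7 × 0.496585 = 0.8442 M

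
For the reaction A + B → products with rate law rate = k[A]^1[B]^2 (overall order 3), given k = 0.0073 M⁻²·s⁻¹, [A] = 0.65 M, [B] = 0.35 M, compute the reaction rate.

0.0005813 M/s

Step 1: The rate law is rate = k[A]^1[B]^2, overall order = 1+2 = 3
Step 2: Substitute values: rate = 0.0073 × (0.65)^1 × (0.35)^2
Step 3: rate = 0.0073 × 0.65 × 0.1225 = 0.000581262 M/s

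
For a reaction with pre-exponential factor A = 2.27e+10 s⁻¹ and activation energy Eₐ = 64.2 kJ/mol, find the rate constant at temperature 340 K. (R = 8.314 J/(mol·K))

3.11e+00 s⁻¹

Step 1: Use the Arrhenius equation: k = A × exp(-Eₐ/RT)
Step 2: Convert Eₐ to J/mol: 64.2 kJ/mol = 64200 J/mol
Step 3: Calculate the exponent: -Eₐ/(RT) = -64200/(8.314 × 340) = -22.71151
Step 4: k = 2.27e+10 × exp(-22.71151)
Step 5: k = 2.27e+10 × 1.36936e-10 = 3.1084e+00 s⁻¹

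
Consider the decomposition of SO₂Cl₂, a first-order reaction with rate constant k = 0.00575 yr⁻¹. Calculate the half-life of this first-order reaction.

120.5 yr

Step 1: For a first-order reaction, t₁/₂ = ln(2)/k
Step 2: t₁/₂ = ln(2)/0.00575
Step 3: t₁/₂ = 0.6931/0.00575 = 120.5 yr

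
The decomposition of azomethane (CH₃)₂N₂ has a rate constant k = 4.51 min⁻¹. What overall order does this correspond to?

first order (1)

Step 1: The units of k for an nth-order reaction are (concentration)^(1-n)·(time)⁻¹.
Step 2: Here k has units min⁻¹, so the concentration exponent is 0.
Step 3: 1 - n = 0 ⇒ n = 1. The reaction is first order.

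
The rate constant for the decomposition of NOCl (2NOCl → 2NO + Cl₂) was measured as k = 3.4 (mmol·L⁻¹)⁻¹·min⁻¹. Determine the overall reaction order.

second order (2)

Step 1: The units of k for an nth-order reaction are (concentration)^(1-n)·(time)⁻¹.
Step 2: Here k has units (mmol·L⁻¹)⁻¹·min⁻¹, so the concentration exponent is -1.
Step 3: 1 - n = -1 ⇒ n = 2. The reaction is second order.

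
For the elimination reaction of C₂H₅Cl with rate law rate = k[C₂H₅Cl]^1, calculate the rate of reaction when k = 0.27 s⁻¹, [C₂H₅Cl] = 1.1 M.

0.297 M/s

Step 1: Identify the rate law: rate = k[C₂H₅Cl]^1
Step 2: Substitute values: rate = 0.27 × (1.1)^1
Step 3: Calculate: rate = 0.27 × 1.1 = 0.297 M/s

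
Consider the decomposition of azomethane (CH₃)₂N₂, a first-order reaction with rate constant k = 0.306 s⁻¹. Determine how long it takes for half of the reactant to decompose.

2.265 s

Step 1: For a first-order reaction, t₁/₂ = ln(2)/k
Step 2: t₁/₂ = ln(2)/0.306
Step 3: t₁/₂ = 0.6931/0.306 = 2.265 s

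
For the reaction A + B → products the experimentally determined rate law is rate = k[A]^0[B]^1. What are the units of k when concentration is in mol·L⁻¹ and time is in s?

s⁻¹

Step 1: Overall order = 0 + 1 = 1.
Step 2: rate has units mol·L⁻¹·s⁻¹; [A]^0[B]^1 has units (mol·L⁻¹)^1.
Step 3: k = rate/([A]^0[B]^1), so units of k = (mol·L⁻¹)^(1-1)·s⁻¹ = s⁻¹.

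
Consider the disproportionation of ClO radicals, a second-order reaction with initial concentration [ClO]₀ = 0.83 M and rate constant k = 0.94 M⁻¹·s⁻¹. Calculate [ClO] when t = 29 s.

0.03513 M

Step 1: For a second-order reaction: 1/[ClO] = 1/[ClO]₀ + kt
Step 2: 1/[ClO] = 1/0.83 + 0.94 × 29
Step 3: 1/[ClO] = 1.205 + 27.26 = 28.46
Step 4: [ClO] = 1/28.46 = 0.03513 M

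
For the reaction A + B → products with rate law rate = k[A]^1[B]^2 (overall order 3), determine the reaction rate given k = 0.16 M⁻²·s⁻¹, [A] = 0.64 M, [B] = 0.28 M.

0.008028 M/s

Step 1: The rate law is rate = k[A]^1[B]^2, overall order = 1+2 = 3
Step 2: Substitute values: rate = 0.16 × (0.64)^1 × (0.28)^2
Step 3: rate = 0.16 × 0.64 × 0.0784 = 0.00802816 M/s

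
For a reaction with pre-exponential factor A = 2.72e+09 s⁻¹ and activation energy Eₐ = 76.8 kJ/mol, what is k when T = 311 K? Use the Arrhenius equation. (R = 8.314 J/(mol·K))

3.43e-04 s⁻¹

Step 1: Use the Arrhenius equation: k = A × exp(-Eₐ/RT)
Step 2: Convert Eₐ to J/mol: 76.8 kJ/mol = 76800 J/mol
Step 3: Calculate the exponent: -Eₐ/(RT) = -76800/(8.314 × 311) = -29.70235
Step 4: k = 2.72e+09 × exp(-29.70235)
Step 5: k = 2.72e+09 × 1.26018e-13 = 3.4277e-04 s⁻¹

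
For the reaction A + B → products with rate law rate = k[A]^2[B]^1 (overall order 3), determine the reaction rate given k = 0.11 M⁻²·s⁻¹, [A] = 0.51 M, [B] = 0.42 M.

0.01202 M/s

Step 1: The rate law is rate = k[A]^2[B]^1, overall order = 2+1 = 3
Step 2: Substitute values: rate = 0.11 × (0.51)^2 × (0.42)^1
Step 3: rate = 0.11 × 0.2601 × 0.42 = 0.0120166 M/s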